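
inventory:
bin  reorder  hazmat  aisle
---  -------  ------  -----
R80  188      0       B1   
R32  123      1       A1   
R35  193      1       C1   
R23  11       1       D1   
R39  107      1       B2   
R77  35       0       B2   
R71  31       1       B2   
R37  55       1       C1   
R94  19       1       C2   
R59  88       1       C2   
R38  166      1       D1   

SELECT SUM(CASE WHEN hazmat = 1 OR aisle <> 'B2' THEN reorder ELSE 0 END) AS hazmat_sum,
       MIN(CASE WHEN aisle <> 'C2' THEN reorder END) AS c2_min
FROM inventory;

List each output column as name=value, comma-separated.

hazmat_sum=981, c2_min=11

[hazmat_sum: hazmat = 1 OR aisle <> 'B2']
bin=R80: ✓ → 188
bin=R32: ✓ → 123
bin=R35: ✓ → 193
bin=R23: ✓ → 11
bin=R39: ✓ → 107
bin=R77: ✗
bin=R71: ✓ → 31
bin=R37: ✓ → 55
bin=R94: ✓ → 19
bin=R59: ✓ → 88
bin=R38: ✓ → 166
hazmat_sum = 188 + 123 + 193 + 11 + 107 + 31 + 55 + 19 + 88 + 166 = 981
—
[c2_min: aisle <> 'C2']
bin=R80: ✓ → 188
bin=R32: ✓ → 123
bin=R35: ✓ → 193
bin=R23: ✓ → 11
bin=R39: ✓ → 107
bin=R77: ✓ → 35
bin=R71: ✓ → 31
bin=R37: ✓ → 55
bin=R94: ✗
bin=R59: ✗
bin=R38: ✓ → 166
c2_min = MIN(188, 123, 193, 11, 107, 35, 31, 55, 166) = 11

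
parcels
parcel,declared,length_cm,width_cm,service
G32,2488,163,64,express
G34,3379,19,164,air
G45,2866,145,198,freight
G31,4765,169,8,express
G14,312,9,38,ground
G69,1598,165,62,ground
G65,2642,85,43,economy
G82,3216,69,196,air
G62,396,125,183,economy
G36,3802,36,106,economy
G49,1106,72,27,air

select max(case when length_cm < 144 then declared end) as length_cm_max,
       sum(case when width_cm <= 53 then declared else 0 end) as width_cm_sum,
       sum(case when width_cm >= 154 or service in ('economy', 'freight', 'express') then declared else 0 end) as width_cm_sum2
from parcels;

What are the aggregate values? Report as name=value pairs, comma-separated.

length_cm_max=3802, width_cm_sum=8825, width_cm_sum2=23554

[length_cm_max: length_cm < 144]
parcel=G32: ✗
parcel=G34: ✓ → 3379
parcel=G45: ✗
parcel=G31: ✗
parcel=G14: ✓ → 312
parcel=G69: ✗
parcel=G65: ✓ → 2642
parcel=G82: ✓ → 3216
parcel=G62: ✓ → 396
parcel=G36: ✓ → 3802
parcel=G49: ✓ → 1106
length_cm_max = MAX(3379, 312, 2642, 3216, 396, 3802, 1106) = 3802
—
[width_cm_sum: width_cm <= 53]
parcel=G32: ✗
parcel=G34: ✗
parcel=G45: ✗
parcel=G31: ✓ → 4765
parcel=G14: ✓ → 312
parcel=G69: ✗
parcel=G65: ✓ → 2642
parcel=G82: ✗
parcel=G62: ✗
parcel=G36: ✗
parcel=G49: ✓ → 1106
width_cm_sum = 4765 + 312 + 2642 + 1106 = 8825
—
[width_cm_sum2: width_cm >= 154 or service in ('economy', 'freight', 'express')]
parcel=G32: ✓ → 2488
parcel=G34: ✓ → 3379
parcel=G45: ✓ → 2866
parcel=G31: ✓ → 4765
parcel=G14: ✗
parcel=G69: ✗
parcel=G65: ✓ → 2642
parcel=G82: ✓ → 3216
parcel=G62: ✓ → 396
parcel=G36: ✓ → 3802
parcel=G49: ✗
width_cm_sum2 = 2488 + 3379 + 2866 + 4765 + 2642 + 3216 + 396 + 3802 = 23554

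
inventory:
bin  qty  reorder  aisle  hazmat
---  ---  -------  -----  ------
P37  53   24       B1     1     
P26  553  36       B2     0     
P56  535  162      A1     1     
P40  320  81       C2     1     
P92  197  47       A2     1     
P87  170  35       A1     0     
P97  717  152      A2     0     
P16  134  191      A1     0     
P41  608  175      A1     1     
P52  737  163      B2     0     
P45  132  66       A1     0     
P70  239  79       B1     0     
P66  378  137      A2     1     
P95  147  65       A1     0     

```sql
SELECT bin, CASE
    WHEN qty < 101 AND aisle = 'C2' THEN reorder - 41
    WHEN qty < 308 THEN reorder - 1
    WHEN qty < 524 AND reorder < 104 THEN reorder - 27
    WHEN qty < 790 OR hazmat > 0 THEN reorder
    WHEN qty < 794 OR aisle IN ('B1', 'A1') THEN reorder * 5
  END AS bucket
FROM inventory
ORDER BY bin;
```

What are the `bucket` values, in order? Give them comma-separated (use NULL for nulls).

bin=P16: qty < 308 → 190
bin=P26: qty < 790 OR hazmat > 0 → 36
bin=P37: qty < 308 → 23
bin=P40: qty < 524 AND reorder < 104 → 54
bin=P41: qty < 790 OR hazmat > 0 → 175
bin=P45: qty < 308 → 65
bin=P52: qty < 790 OR hazmat > 0 → 163
bin=P56: qty < 790 OR hazmat > 0 → 162
bin=P66: qty < 790 OR hazmat > 0 → 137
bin=P70: qty < 308 → 78
bin=P87: qty < 308 → 34
bin=P92: qty < 308 → 46
bin=P95: qty < 308 → 64
bin=P97: qty < 790 OR hazmat > 0 → 152

190, 36, 23, 54, 175, 65, 163, 162, 137, 78, 34, 46, 64, 152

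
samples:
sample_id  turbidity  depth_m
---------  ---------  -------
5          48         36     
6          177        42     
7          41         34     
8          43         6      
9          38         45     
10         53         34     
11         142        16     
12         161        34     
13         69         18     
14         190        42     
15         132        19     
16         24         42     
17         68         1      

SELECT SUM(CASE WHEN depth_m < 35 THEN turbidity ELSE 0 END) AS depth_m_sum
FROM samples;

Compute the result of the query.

sample_id=5: ✗
sample_id=6: ✗
sample_id=7: ✓ → 41
sample_id=8: ✓ → 43
sample_id=9: ✗
sample_id=10: ✓ → 53
sample_id=11: ✓ → 142
sample_id=12: ✓ → 161
sample_id=13: ✓ → 69
sample_id=14: ✗
sample_id=15: ✓ → 132
sample_id=16: ✗
sample_id=17: ✓ → 68
depth_m_sum = 41 + 43 + 53 + 142 + 161 + 69 + 132 + 68 = 709

709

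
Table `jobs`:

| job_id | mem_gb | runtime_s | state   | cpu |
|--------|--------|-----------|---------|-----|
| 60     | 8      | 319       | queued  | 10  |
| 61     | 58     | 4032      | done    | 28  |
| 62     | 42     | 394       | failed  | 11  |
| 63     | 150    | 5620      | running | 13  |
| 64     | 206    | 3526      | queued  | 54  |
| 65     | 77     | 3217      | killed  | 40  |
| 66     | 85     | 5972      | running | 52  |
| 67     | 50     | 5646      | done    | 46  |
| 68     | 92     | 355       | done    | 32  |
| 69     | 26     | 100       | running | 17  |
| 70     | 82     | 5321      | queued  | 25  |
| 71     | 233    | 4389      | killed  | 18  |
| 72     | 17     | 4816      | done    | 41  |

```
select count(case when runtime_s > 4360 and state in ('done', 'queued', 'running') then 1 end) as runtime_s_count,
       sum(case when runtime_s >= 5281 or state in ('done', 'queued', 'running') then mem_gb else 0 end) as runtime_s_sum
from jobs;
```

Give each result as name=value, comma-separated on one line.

[runtime_s_count: runtime_s > 4360 and state in ('done', 'queued', 'running')]
job_id=60: ✗
job_id=61: ✗
job_id=62: ✗
job_id=63: ✓ → 1
job_id=64: ✗
job_id=65: ✗
job_id=66: ✓ → 1
job_id=67: ✓ → 1
job_id=68: ✗
job_id=69: ✗
job_id=70: ✓ → 1
job_id=71: ✗
job_id=72: ✓ → 1
runtime_s_count = COUNT(1, 1, 1, 1, 1) = 5
—
[runtime_s_sum: runtime_s >= 5281 or state in ('done', 'queued', 'running')]
job_id=60: ✓ → 8
job_id=61: ✓ → 58
job_id=62: ✗
job_id=63: ✓ → 150
job_id=64: ✓ → 206
job_id=65: ✗
job_id=66: ✓ → 85
job_id=67: ✓ → 50
job_id=68: ✓ → 92
job_id=69: ✓ → 26
job_id=70: ✓ → 82
job_id=71: ✗
job_id=72: ✓ → 17
runtime_s_sum = 8 + 58 + 150 + 206 + 85 + 50 + 92 + 26 + 82 + 17 = 774

runtime_s_count=5, runtime_s_sum=774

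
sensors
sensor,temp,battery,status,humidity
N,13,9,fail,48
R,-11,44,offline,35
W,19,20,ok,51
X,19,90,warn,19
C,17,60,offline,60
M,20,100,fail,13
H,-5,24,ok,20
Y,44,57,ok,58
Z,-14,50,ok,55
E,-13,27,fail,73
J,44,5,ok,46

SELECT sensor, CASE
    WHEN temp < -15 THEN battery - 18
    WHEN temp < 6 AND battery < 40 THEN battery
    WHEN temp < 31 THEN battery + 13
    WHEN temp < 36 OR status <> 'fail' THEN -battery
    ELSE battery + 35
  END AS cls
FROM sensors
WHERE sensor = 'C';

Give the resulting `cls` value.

sensor = C: temp=17, battery=60, status=offline, humidity=60.
temp < -15 → false
temp < 6 AND battery < 40 → false
temp < 31 → true → 73

73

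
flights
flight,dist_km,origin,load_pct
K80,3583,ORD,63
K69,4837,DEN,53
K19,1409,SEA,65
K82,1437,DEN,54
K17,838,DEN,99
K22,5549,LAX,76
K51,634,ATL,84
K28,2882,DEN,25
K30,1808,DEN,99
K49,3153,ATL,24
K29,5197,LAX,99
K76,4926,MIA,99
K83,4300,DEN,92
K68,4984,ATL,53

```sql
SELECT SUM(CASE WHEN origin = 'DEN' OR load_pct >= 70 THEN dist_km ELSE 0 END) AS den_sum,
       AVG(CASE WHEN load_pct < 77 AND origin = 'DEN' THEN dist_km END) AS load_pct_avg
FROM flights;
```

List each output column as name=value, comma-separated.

den_sum=32408, load_pct_avg=3052

[den_sum: origin = 'DEN' OR load_pct >= 70]
flight=K80: ✗
flight=K69: ✓ → 4837
flight=K19: ✗
flight=K82: ✓ → 1437
flight=K17: ✓ → 838
flight=K22: ✓ → 5549
flight=K51: ✓ → 634
flight=K28: ✓ → 2882
flight=K30: ✓ → 1808
flight=K49: ✗
flight=K29: ✓ → 5197
flight=K76: ✓ → 4926
flight=K83: ✓ → 4300
flight=K68: ✗
den_sum = 4837 + 1437 + 838 + 5549 + 634 + 2882 + 1808 + 5197 + 4926 + 4300 = 32408
—
[load_pct_avg: load_pct < 77 AND origin = 'DEN']
flight=K80: ✗
flight=K69: ✓ → 4837
flight=K19: ✗
flight=K82: ✓ → 1437
flight=K17: ✗
flight=K22: ✗
flight=K51: ✗
flight=K28: ✓ → 2882
flight=K30: ✗
flight=K49: ✗
flight=K29: ✗
flight=K76: ✗
flight=K83: ✗
flight=K68: ✗
load_pct_avg = (4837 + 1437 + 2882) / 3 = 3052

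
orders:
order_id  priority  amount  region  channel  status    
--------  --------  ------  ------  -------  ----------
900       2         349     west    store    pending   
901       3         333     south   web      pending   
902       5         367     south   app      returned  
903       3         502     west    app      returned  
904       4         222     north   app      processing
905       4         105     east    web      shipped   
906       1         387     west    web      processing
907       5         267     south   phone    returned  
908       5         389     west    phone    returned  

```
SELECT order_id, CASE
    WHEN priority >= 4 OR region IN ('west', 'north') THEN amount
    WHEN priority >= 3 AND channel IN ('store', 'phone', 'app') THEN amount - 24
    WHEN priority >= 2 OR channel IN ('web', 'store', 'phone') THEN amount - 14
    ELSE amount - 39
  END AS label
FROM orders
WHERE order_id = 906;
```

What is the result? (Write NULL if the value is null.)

order_id = 906: priority=1, amount=387, region=west, channel=web, status=processing.
priority >= 4 OR region IN ('west', 'north') → true → 387

387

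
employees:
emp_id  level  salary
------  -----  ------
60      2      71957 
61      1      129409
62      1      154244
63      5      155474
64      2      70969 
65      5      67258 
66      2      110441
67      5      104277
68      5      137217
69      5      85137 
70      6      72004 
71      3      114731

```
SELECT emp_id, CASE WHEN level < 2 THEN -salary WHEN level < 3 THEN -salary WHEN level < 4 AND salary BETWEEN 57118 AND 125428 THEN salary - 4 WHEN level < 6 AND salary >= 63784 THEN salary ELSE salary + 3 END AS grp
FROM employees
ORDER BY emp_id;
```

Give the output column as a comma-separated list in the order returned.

emp_id=60: level < 3 → -71957
emp_id=61: level < 2 → -129409
emp_id=62: level < 2 → -154244
emp_id=63: level < 6 AND salary >= 63784 → 155474
emp_id=64: level < 3 → -70969
emp_id=65: level < 6 AND salary >= 63784 → 67258
emp_id=66: level < 3 → -110441
emp_id=67: level < 6 AND salary >= 63784 → 104277
emp_id=68: level < 6 AND salary >= 63784 → 137217
emp_id=69: level < 6 AND salary >= 63784 → 85137
emp_id=70: ELSE → 72007
emp_id=71: level < 4 AND salary BETWEEN 57118 AND 125428 → 114727

-71957, -129409, -154244, 155474, -70969, 67258, -110441, 104277, 137217, 85137, 72007, 114727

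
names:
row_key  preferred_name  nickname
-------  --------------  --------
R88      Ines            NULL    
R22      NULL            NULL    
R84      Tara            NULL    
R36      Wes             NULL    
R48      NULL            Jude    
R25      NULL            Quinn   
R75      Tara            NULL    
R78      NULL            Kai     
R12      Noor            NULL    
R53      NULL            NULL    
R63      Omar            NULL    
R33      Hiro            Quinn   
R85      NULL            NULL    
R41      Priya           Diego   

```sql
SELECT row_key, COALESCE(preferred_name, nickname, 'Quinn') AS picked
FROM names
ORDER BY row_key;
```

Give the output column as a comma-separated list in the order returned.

row_key=R12: preferred_name=Noor → Noor
row_key=R22: preferred_name=NULL, nickname=NULL, → literal Quinn → Quinn
row_key=R25: preferred_name=NULL, nickname=Quinn → Quinn
row_key=R33: preferred_name=Hiro → Hiro
row_key=R36: preferred_name=Wes → Wes
row_key=R41: preferred_name=Priya → Priya
row_key=R48: preferred_name=NULL, nickname=Jude → Jude
row_key=R53: preferred_name=NULL, nickname=NULL, → literal Quinn → Quinn
row_key=R63: preferred_name=Omar → Omar
row_key=R75: preferred_name=Tara → Tara
row_key=R78: preferred_name=NULL, nickname=Kai → Kai
row_key=R84: preferred_name=Tara → Tara
row_key=R85: preferred_name=NULL, nickname=NULL, → literal Quinn → Quinn
row_key=R88: preferred_name=Ines → Ines

Noor, Quinn, Quinn, Hiro, Wes, Priya, Jude, Quinn, Omar, Tara, Kai, Tara, Quinn, Ines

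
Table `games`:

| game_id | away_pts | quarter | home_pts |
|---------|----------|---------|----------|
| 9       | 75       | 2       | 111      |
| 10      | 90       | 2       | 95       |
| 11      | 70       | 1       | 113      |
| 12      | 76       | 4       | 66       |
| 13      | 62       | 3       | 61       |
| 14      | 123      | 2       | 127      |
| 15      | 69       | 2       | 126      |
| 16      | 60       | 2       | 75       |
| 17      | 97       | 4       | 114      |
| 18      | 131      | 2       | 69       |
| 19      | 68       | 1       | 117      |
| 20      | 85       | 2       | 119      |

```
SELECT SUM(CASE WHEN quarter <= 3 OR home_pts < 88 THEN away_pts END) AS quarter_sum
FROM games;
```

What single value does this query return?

909

game_id=9: ✓ → 75
game_id=10: ✓ → 90
game_id=11: ✓ → 70
game_id=12: ✓ → 76
game_id=13: ✓ → 62
game_id=14: ✓ → 123
game_id=15: ✓ → 69
game_id=16: ✓ → 60
game_id=17: ✗
game_id=18: ✓ → 131
game_id=19: ✓ → 68
game_id=20: ✓ → 85
quarter_sum = 75 + 90 + 70 + 76 + 62 + 123 + 69 + 60 + 131 + 68 + 85 = 909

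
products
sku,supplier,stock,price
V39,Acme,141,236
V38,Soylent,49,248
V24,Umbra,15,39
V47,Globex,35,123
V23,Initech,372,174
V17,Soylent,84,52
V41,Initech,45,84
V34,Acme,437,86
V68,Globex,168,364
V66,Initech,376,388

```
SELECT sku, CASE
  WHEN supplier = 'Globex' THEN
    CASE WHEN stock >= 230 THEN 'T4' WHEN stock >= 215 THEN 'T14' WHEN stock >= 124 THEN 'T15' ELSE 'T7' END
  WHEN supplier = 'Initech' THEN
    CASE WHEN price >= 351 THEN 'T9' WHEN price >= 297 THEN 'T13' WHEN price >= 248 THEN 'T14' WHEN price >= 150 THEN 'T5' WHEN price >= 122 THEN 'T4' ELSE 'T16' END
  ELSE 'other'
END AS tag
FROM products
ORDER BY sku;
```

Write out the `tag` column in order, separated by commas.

other, T5, other, other, other, other, T16, T7, T9, T15

sku=V17: supplier='Soylent' → outer ELSE → other
sku=V23: supplier='Initech' → inner[price >= 150] → T5
sku=V24: supplier='Umbra' → outer ELSE → other
sku=V34: supplier='Acme' → outer ELSE → other
sku=V38: supplier='Soylent' → outer ELSE → other
sku=V39: supplier='Acme' → outer ELSE → other
sku=V41: supplier='Initech' → inner[ELSE] → T16
sku=V47: supplier='Globex' → inner[ELSE] → T7
sku=V66: supplier='Initech' → inner[price >= 351] → T9
sku=V68: supplier='Globex' → inner[stock >= 124] → T15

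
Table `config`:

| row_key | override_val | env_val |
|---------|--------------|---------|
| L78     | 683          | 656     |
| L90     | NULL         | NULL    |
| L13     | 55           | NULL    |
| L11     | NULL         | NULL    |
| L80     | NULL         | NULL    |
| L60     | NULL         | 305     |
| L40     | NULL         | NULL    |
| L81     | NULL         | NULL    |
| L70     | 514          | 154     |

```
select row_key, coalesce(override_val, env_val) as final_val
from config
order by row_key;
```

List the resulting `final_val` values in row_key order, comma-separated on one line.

NULL, 55, NULL, 305, 514, 683, NULL, NULL, NULL

row_key=L11: override_val=NULL, env_val=NULL (all NULL) → NULL
row_key=L13: override_val=55 → 55
row_key=L40: override_val=NULL, env_val=NULL (all NULL) → NULL
row_key=L60: override_val=NULL, env_val=305 → 305
row_key=L70: override_val=514 → 514
row_key=L78: override_val=683 → 683
row_key=L80: override_val=NULL, env_val=NULL (all NULL) → NULL
row_key=L81: override_val=NULL, env_val=NULL (all NULL) → NULL
row_key=L90: override_val=NULL, env_val=NULL (all NULL) → NULL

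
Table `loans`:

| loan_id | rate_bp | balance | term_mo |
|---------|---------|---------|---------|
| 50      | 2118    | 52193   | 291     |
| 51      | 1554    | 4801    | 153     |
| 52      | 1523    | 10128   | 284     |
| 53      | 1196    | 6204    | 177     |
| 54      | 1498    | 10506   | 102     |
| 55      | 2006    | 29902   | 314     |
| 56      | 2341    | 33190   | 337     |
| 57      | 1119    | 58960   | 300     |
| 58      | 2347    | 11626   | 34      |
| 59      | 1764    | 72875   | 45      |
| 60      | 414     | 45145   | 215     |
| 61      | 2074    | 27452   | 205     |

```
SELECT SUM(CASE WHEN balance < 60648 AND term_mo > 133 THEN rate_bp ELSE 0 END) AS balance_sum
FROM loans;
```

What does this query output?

loan_id=50: ✓ → 2118
loan_id=51: ✓ → 1554
loan_id=52: ✓ → 1523
loan_id=53: ✓ → 1196
loan_id=54: ✗
loan_id=55: ✓ → 2006
loan_id=56: ✓ → 2341
loan_id=57: ✓ → 1119
loan_id=58: ✗
loan_id=59: ✗
loan_id=60: ✓ → 414
loan_id=61: ✓ → 2074
balance_sum = 2118 + 1554 + 1523 + 1196 + 2006 + 2341 + 1119 + 414 + 2074 = 14345

14345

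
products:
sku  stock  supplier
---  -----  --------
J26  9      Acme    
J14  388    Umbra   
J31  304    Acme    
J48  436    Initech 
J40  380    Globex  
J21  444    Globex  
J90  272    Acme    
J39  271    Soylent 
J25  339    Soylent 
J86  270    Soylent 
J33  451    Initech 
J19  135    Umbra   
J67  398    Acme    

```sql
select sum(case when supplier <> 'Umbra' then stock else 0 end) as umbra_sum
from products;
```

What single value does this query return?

3574

sku=J26: ✓ → 9
sku=J14: ✗
sku=J31: ✓ → 304
sku=J48: ✓ → 436
sku=J40: ✓ → 380
sku=J21: ✓ → 444
sku=J90: ✓ → 272
sku=J39: ✓ → 271
sku=J25: ✓ → 339
sku=J86: ✓ → 270
sku=J33: ✓ → 451
sku=J19: ✗
sku=J67: ✓ → 398
umbra_sum = 9 + 304 + 436 + 380 + 444 + 272 + 271 + 339 + 270 + 451 + 398 = 3574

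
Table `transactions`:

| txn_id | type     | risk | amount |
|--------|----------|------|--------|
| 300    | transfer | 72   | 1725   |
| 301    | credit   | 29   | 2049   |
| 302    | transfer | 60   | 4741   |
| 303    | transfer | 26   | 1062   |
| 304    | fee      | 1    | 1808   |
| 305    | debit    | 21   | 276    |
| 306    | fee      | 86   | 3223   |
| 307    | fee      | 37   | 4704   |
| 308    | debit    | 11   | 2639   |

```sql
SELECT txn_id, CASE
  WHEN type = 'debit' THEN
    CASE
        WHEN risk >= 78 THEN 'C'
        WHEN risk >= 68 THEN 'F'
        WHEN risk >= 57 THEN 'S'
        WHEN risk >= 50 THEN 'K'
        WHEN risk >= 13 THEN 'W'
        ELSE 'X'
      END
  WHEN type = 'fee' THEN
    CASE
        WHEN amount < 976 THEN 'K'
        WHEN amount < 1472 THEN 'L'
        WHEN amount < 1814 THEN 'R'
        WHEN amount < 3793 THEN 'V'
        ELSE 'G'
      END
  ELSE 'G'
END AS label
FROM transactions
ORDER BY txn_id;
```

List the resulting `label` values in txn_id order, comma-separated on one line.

txn_id=300: type='transfer' → outer ELSE → G
txn_id=301: type='credit' → outer ELSE → G
txn_id=302: type='transfer' → outer ELSE → G
txn_id=303: type='transfer' → outer ELSE → G
txn_id=304: type='fee' → inner[amount < 1814] → R
txn_id=305: type='debit' → inner[risk >= 13] → W
txn_id=306: type='fee' → inner[amount < 3793] → V
txn_id=307: type='fee' → inner[ELSE] → G
txn_id=308: type='debit' → inner[ELSE] → X

G, G, G, G, R, W, V, G, X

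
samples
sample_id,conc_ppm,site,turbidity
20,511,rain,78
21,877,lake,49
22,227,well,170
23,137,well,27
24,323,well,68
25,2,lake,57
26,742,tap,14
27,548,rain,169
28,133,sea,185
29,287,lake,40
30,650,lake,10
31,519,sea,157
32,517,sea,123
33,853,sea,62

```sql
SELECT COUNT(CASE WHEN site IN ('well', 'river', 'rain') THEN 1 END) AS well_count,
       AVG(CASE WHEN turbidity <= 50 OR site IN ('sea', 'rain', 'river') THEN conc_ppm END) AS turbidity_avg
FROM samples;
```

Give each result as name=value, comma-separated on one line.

well_count=5, turbidity_avg=524.9090909091

[well_count: site IN ('well', 'river', 'rain')]
sample_id=20: ✓ → 1
sample_id=21: ✗
sample_id=22: ✓ → 1
sample_id=23: ✓ → 1
sample_id=24: ✓ → 1
sample_id=25: ✗
sample_id=26: ✗
sample_id=27: ✓ → 1
sample_id=28: ✗
sample_id=29: ✗
sample_id=30: ✗
sample_id=31: ✗
sample_id=32: ✗
sample_id=33: ✗
well_count = COUNT(1, 1, 1, 1, 1) = 5
—
[turbidity_avg: turbidity <= 50 OR site IN ('sea', 'rain', 'river')]
sample_id=20: ✓ → 511
sample_id=21: ✓ → 877
sample_id=22: ✗
sample_id=23: ✓ → 137
sample_id=24: ✗
sample_id=25: ✗
sample_id=26: ✓ → 742
sample_id=27: ✓ → 548
sample_id=28: ✓ → 133
sample_id=29: ✓ → 287
sample_id=30: ✓ → 650
sample_id=31: ✓ → 519
sample_id=32: ✓ → 517
sample_id=33: ✓ → 853
turbidity_avg = (511 + 877 + 137 + 742 + 548 + 133 + 287 + 650 + 519 + 517 + 853) / 11 = 524.9090909091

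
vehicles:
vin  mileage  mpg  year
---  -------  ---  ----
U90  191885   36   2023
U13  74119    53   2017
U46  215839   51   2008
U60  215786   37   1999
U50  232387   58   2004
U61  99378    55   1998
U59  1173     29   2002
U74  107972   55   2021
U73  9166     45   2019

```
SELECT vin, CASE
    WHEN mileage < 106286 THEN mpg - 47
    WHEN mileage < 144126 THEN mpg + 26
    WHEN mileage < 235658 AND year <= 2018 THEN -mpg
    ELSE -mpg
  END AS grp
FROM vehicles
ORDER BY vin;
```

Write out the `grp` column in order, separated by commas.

6, -51, -58, -18, -37, 8, -2, 81, -36

vin=U13: mileage < 106286 → 6
vin=U46: mileage < 235658 AND year <= 2018 → -51
vin=U50: mileage < 235658 AND year <= 2018 → -58
vin=U59: mileage < 106286 → -18
vin=U60: mileage < 235658 AND year <= 2018 → -37
vin=U61: mileage < 106286 → 8
vin=U73: mileage < 106286 → -2
vin=U74: mileage < 144126 → 81
vin=U90: ELSE → -36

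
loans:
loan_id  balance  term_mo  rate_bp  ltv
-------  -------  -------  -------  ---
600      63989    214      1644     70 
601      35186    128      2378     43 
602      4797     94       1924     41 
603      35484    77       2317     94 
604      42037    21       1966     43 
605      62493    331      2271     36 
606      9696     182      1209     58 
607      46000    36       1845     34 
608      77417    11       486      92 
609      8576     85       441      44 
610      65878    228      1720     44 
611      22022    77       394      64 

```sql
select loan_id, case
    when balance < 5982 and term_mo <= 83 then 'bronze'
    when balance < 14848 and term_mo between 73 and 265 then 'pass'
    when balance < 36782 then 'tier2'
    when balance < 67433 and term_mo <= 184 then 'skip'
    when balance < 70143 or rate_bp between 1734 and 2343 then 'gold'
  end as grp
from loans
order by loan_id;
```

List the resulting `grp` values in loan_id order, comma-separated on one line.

loan_id=600: balance < 70143 or rate_bp between 1734 and 2343 → gold
loan_id=601: balance < 36782 → tier2
loan_id=602: balance < 14848 and term_mo between 73 and 265 → pass
loan_id=603: balance < 36782 → tier2
loan_id=604: balance < 67433 and term_mo <= 184 → skip
loan_id=605: balance < 70143 or rate_bp between 1734 and 2343 → gold
loan_id=606: balance < 14848 and term_mo between 73 and 265 → pass
loan_id=607: balance < 67433 and term_mo <= 184 → skip
loan_id=608: (no match → NULL) → NULL
loan_id=609: balance < 14848 and term_mo between 73 and 265 → pass
loan_id=610: balance < 70143 or rate_bp between 1734 and 2343 → gold
loan_id=611: balance < 36782 → tier2

gold, tier2, pass, tier2, skip, gold, pass, skip, NULL, pass, gold, tier2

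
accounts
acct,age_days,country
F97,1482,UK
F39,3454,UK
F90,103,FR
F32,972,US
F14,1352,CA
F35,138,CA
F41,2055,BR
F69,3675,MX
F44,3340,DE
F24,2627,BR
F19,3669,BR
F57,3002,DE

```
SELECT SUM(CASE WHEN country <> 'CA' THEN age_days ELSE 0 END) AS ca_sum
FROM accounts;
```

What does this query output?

24379

acct=F97: ✓ → 1482
acct=F39: ✓ → 3454
acct=F90: ✓ → 103
acct=F32: ✓ → 972
acct=F14: ✗
acct=F35: ✗
acct=F41: ✓ → 2055
acct=F69: ✓ → 3675
acct=F44: ✓ → 3340
acct=F24: ✓ → 2627
acct=F19: ✓ → 3669
acct=F57: ✓ → 3002
ca_sum = 1482 + 3454 + 103 + 972 + 2055 + 3675 + 3340 + 2627 + 3669 + 3002 = 24379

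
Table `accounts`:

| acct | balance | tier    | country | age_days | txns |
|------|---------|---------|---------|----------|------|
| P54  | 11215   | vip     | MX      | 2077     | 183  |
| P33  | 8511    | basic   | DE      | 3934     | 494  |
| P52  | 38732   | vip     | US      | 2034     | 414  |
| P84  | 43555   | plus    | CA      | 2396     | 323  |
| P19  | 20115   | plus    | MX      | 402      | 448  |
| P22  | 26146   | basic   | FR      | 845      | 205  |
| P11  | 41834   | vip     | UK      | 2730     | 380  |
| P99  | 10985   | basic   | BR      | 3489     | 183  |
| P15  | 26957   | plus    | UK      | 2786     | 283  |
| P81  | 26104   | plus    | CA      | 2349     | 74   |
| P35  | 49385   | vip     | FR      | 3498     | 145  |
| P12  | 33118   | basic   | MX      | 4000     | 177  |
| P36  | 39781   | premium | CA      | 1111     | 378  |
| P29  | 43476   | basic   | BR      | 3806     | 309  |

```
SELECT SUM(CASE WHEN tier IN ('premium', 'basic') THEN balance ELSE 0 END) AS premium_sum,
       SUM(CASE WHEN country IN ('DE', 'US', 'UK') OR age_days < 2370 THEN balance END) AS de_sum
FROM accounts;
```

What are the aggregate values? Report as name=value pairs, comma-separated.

premium_sum=162017, de_sum=239395

[premium_sum: tier IN ('premium', 'basic')]
acct=P54: ✗
acct=P33: ✓ → 8511
acct=P52: ✗
acct=P84: ✗
acct=P19: ✗
acct=P22: ✓ → 26146
acct=P11: ✗
acct=P99: ✓ → 10985
acct=P15: ✗
acct=P81: ✗
acct=P35: ✗
acct=P12: ✓ → 33118
acct=P36: ✓ → 39781
acct=P29: ✓ → 43476
premium_sum = 8511 + 26146 + 10985 + 33118 + 39781 + 43476 = 162017
—
[de_sum: country IN ('DE', 'US', 'UK') OR age_days < 2370]
acct=P54: ✓ → 11215
acct=P33: ✓ → 8511
acct=P52: ✓ → 38732
acct=P84: ✗
acct=P19: ✓ → 20115
acct=P22: ✓ → 26146
acct=P11: ✓ → 41834
acct=P99: ✗
acct=P15: ✓ → 26957
acct=P81: ✓ → 26104
acct=P35: ✗
acct=P12: ✗
acct=P36: ✓ → 39781
acct=P29: ✗
de_sum = 11215 + 8511 + 38732 + 20115 + 26146 + 41834 + 26957 + 26104 + 39781 = 239395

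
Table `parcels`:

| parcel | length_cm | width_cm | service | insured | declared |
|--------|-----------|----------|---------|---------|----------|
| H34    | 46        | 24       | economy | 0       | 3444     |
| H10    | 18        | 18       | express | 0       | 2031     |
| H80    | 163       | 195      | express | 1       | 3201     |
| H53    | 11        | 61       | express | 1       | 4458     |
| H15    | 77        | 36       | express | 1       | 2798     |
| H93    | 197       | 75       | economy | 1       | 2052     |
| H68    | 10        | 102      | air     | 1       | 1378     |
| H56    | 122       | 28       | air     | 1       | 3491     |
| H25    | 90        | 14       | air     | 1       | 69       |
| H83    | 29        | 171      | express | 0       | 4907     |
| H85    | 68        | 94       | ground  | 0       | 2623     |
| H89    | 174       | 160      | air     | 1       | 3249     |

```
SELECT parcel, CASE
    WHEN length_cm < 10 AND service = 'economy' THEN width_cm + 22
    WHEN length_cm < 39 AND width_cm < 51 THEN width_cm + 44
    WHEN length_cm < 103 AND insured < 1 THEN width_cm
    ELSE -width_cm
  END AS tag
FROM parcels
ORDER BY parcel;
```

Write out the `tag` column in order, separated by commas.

62, -36, -14, 24, -61, -28, -102, -195, 171, 94, -160, -75

parcel=H10: length_cm < 39 AND width_cm < 51 → 62
parcel=H15: ELSE → -36
parcel=H25: ELSE → -14
parcel=H34: length_cm < 103 AND insured < 1 → 24
parcel=H53: ELSE → -61
parcel=H56: ELSE → -28
parcel=H68: ELSE → -102
parcel=H80: ELSE → -195
parcel=H83: length_cm < 103 AND insured < 1 → 171
parcel=H85: length_cm < 103 AND insured < 1 → 94
parcel=H89: ELSE → -160
parcel=H93: ELSE → -75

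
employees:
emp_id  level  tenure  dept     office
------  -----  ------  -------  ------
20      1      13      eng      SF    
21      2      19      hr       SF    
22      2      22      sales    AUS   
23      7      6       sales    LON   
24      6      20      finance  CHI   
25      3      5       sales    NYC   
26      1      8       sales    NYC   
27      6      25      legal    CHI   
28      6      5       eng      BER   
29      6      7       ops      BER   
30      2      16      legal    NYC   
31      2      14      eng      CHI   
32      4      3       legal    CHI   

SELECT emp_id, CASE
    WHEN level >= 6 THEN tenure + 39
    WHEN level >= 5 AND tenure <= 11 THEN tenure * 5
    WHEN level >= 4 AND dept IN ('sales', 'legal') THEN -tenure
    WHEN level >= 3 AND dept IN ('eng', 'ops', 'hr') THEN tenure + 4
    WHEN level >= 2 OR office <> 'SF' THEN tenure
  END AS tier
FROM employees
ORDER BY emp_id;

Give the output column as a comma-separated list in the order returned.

emp_id=20: (no match → NULL) → NULL
emp_id=21: level >= 2 OR office <> 'SF' → 19
emp_id=22: level >= 2 OR office <> 'SF' → 22
emp_id=23: level >= 6 → 45
emp_id=24: level >= 6 → 59
emp_id=25: level >= 2 OR office <> 'SF' → 5
emp_id=26: level >= 2 OR office <> 'SF' → 8
emp_id=27: level >= 6 → 64
emp_id=28: level >= 6 → 44
emp_id=29: level >= 6 → 46
emp_id=30: level >= 2 OR office <> 'SF' → 16
emp_id=31: level >= 2 OR office <> 'SF' → 14
emp_id=32: level >= 4 AND dept IN ('sales', 'legal') → -3

NULL, 19, 22, 45, 59, 5, 8, 64, 44, 46, 16, 14, -3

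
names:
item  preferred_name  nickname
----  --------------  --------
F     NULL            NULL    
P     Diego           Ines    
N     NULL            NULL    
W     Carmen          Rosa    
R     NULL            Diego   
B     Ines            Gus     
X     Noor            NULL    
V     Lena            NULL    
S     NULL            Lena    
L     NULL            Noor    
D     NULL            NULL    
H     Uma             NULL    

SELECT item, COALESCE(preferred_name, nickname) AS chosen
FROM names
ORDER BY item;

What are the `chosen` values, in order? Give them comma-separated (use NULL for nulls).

Ines, NULL, NULL, Uma, Noor, NULL, Diego, Diego, Lena, Lena, Carmen, Noor

item=B: preferred_name=Ines → Ines
item=D: preferred_name=NULL, nickname=NULL (all NULL) → NULL
item=F: preferred_name=NULL, nickname=NULL (all NULL) → NULL
item=H: preferred_name=Uma → Uma
item=L: preferred_name=NULL, nickname=Noor → Noor
item=N: preferred_name=NULL, nickname=NULL (all NULL) → NULL
item=P: preferred_name=Diego → Diego
item=R: preferred_name=NULL, nickname=Diego → Diego
item=S: preferred_name=NULL, nickname=Lena → Lena
item=V: preferred_name=Lena → Lena
item=W: preferred_name=Carmen → Carmen
item=X: preferred_name=Noor → Noor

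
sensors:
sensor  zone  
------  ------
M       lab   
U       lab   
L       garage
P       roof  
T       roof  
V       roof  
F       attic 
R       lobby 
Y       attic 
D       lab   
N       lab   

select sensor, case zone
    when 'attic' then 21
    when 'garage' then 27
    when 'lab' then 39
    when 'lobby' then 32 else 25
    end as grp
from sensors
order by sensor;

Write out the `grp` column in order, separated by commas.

39, 21, 27, 39, 39, 25, 32, 25, 39, 25, 21

sensor=D: zone='lab' → 39
sensor=F: zone='attic' → 21
sensor=L: zone='garage' → 27
sensor=M: zone='lab' → 39
sensor=N: zone='lab' → 39
sensor=P: ELSE → 25
sensor=R: zone='lobby' → 32
sensor=T: ELSE → 25
sensor=U: zone='lab' → 39
sensor=V: ELSE → 25
sensor=Y: zone='attic' → 21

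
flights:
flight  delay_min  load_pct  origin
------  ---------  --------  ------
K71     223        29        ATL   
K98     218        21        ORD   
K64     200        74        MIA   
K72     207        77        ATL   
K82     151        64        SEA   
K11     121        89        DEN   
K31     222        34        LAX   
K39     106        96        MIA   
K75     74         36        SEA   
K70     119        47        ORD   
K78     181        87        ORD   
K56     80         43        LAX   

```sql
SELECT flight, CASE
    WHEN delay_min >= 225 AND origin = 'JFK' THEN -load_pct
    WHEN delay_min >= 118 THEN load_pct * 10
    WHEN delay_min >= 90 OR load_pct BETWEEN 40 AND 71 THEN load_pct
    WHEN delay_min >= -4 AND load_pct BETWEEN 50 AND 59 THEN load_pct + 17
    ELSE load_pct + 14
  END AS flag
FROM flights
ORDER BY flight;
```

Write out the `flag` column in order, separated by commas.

flight=K11: delay_min >= 118 → 890
flight=K31: delay_min >= 118 → 340
flight=K39: delay_min >= 90 OR load_pct BETWEEN 40 AND 71 → 96
flight=K56: delay_min >= 90 OR load_pct BETWEEN 40 AND 71 → 43
flight=K64: delay_min >= 118 → 740
flight=K70: delay_min >= 118 → 470
flight=K71: delay_min >= 118 → 290
flight=K72: delay_min >= 118 → 770
flight=K75: ELSE → 50
flight=K78: delay_min >= 118 → 870
flight=K82: delay_min >= 118 → 640
flight=K98: delay_min >= 118 → 210

890, 340, 96, 43, 740, 470, 290, 770, 50, 870, 640, 210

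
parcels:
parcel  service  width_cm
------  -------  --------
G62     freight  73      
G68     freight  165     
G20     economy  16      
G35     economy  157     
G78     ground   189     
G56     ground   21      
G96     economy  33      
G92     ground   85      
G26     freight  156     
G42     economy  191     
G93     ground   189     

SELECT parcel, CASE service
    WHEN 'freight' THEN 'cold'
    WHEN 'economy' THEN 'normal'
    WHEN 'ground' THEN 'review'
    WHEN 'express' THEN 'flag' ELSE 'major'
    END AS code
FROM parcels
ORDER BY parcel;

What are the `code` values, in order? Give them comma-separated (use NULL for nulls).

normal, cold, normal, normal, review, cold, cold, review, review, review, normal

parcel=G20: service='economy' → normal
parcel=G26: service='freight' → cold
parcel=G35: service='economy' → normal
parcel=G42: service='economy' → normal
parcel=G56: service='ground' → review
parcel=G62: service='freight' → cold
parcel=G68: service='freight' → cold
parcel=G78: service='ground' → review
parcel=G92: service='ground' → review
parcel=G93: service='ground' → review
parcel=G96: service='economy' → normal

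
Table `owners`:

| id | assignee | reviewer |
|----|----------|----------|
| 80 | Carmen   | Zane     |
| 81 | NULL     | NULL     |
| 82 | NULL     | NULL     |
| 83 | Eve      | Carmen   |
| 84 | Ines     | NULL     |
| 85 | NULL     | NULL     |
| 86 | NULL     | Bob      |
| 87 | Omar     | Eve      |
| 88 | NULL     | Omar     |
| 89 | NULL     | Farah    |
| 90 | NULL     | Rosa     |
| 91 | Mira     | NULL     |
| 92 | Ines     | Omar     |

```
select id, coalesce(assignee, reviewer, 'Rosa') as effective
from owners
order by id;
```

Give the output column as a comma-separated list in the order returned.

id=80: assignee=Carmen → Carmen
id=81: assignee=NULL, reviewer=NULL, → literal Rosa → Rosa
id=82: assignee=NULL, reviewer=NULL, → literal Rosa → Rosa
id=83: assignee=Eve → Eve
id=84: assignee=Ines → Ines
id=85: assignee=NULL, reviewer=NULL, → literal Rosa → Rosa
id=86: assignee=NULL, reviewer=Bob → Bob
id=87: assignee=Omar → Omar
id=88: assignee=NULL, reviewer=Omar → Omar
id=89: assignee=NULL, reviewer=Farah → Farah
id=90: assignee=NULL, reviewer=Rosa → Rosa
id=91: assignee=Mira → Mira
id=92: assignee=Ines → Ines

Carmen, Rosa, Rosa, Eve, Ines, Rosa, Bob, Omar, Omar, Farah, Rosa, Mira, Ines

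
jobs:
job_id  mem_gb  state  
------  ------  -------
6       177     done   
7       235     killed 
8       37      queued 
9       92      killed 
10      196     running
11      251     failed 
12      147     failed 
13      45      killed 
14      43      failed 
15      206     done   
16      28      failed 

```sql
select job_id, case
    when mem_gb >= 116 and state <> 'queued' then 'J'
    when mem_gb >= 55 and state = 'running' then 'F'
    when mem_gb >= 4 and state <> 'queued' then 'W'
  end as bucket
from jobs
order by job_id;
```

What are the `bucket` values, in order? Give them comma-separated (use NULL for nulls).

J, J, NULL, W, J, J, J, W, W, J, W

job_id=6: mem_gb >= 116 and state <> 'queued' → J
job_id=7: mem_gb >= 116 and state <> 'queued' → J
job_id=8: (no match → NULL) → NULL
job_id=9: mem_gb >= 4 and state <> 'queued' → W
job_id=10: mem_gb >= 116 and state <> 'queued' → J
job_id=11: mem_gb >= 116 and state <> 'queued' → J
job_id=12: mem_gb >= 116 and state <> 'queued' → J
job_id=13: mem_gb >= 4 and state <> 'queued' → W
job_id=14: mem_gb >= 4 and state <> 'queued' → W
job_id=15: mem_gb >= 116 and state <> 'queued' → J
job_id=16: mem_gb >= 4 and state <> 'queued' → W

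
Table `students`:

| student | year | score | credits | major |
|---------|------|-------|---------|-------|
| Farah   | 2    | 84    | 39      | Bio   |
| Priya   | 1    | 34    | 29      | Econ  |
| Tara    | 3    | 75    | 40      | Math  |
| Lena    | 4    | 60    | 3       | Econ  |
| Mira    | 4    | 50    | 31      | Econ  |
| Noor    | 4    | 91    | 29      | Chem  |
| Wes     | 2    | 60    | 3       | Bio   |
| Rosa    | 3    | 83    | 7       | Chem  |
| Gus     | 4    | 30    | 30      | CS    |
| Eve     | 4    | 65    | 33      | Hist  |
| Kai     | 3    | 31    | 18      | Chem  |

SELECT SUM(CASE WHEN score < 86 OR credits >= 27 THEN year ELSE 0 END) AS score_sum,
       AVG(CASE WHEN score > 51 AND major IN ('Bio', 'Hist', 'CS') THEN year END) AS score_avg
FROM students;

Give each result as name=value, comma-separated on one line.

[score_sum: score < 86 OR credits >= 27]
student=Farah: ✓ → 2
student=Priya: ✓ → 1
student=Tara: ✓ → 3
student=Lena: ✓ → 4
student=Mira: ✓ → 4
student=Noor: ✓ → 4
student=Wes: ✓ → 2
student=Rosa: ✓ → 3
student=Gus: ✓ → 4
student=Eve: ✓ → 4
student=Kai: ✓ → 3
score_sum = 2 + 1 + 3 + 4 + 4 + 4 + 2 + 3 + 4 + 4 + 3 = 34
—
[score_avg: score > 51 AND major IN ('Bio', 'Hist', 'CS')]
student=Farah: ✓ → 2
student=Priya: ✗
student=Tara: ✗
student=Lena: ✗
student=Mira: ✗
student=Noor: ✗
student=Wes: ✓ → 2
student=Rosa: ✗
student=Gus: ✗
student=Eve: ✓ → 4
student=Kai: ✗
score_avg = (2 + 2 + 4) / 3 = 2.6666666667

score_sum=34, score_avg=2.6666666667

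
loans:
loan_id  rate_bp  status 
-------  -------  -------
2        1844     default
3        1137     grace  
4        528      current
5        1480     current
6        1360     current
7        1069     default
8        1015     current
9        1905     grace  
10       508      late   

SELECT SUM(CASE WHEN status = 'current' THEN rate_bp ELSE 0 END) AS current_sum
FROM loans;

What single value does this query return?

4383

loan_id=2: ✗
loan_id=3: ✗
loan_id=4: ✓ → 528
loan_id=5: ✓ → 1480
loan_id=6: ✓ → 1360
loan_id=7: ✗
loan_id=8: ✓ → 1015
loan_id=9: ✗
loan_id=10: ✗
current_sum = 528 + 1480 + 1360 + 1015 = 4383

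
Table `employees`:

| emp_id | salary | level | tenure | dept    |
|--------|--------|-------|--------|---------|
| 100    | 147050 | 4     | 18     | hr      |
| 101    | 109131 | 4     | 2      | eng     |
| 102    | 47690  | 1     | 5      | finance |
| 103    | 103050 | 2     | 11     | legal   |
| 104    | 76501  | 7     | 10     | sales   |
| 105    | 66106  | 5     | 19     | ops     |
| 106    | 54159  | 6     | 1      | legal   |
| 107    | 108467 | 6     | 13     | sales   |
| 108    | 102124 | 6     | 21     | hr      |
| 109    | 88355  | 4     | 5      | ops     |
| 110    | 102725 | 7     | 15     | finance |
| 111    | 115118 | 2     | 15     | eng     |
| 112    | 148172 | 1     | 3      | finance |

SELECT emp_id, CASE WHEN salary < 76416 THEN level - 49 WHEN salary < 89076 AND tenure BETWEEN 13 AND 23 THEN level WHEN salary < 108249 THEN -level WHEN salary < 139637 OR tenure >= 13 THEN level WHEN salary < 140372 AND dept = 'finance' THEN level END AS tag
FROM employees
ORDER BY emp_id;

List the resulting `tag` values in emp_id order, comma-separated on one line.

4, 4, -48, -2, -7, -44, -43, 6, -6, -4, -7, 2, NULL

emp_id=100: salary < 139637 OR tenure >= 13 → 4
emp_id=101: salary < 139637 OR tenure >= 13 → 4
emp_id=102: salary < 76416 → -48
emp_id=103: salary < 108249 → -2
emp_id=104: salary < 108249 → -7
emp_id=105: salary < 76416 → -44
emp_id=106: salary < 76416 → -43
emp_id=107: salary < 139637 OR tenure >= 13 → 6
emp_id=108: salary < 108249 → -6
emp_id=109: salary < 108249 → -4
emp_id=110: salary < 108249 → -7
emp_id=111: salary < 139637 OR tenure >= 13 → 2
emp_id=112: (no match → NULL) → NULL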